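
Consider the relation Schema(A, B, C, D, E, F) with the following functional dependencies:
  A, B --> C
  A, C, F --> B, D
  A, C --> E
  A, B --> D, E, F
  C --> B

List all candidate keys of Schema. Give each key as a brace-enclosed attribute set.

{A, B}, {A, C}

Attributes never on any right-hand side: {A} — every candidate key must contain it.
Closure of {A, B} is {A, B, C, D, E, F}, the whole schema; {A, B} is a candidate key.
Closure of {A, C} is {A, B, C, D, E, F}, the whole schema; {A, C} is a candidate key.
No proper subset of any of these is a key, and no other minimal superkey exists.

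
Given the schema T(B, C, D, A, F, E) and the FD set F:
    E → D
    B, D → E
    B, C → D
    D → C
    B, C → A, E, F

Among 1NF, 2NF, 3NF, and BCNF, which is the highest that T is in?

3NF

Candidate keys: {B, C}, {B, D}, {B, E}. Prime attributes: {B, C, D, E}.
E → D breaks BCNF: {E}⁺ = {C, D, E}, so {E} is not a superkey.
Its right-hand attributes {D} are all prime, as are those of every other non-superkey FD — the relation is in 3NF.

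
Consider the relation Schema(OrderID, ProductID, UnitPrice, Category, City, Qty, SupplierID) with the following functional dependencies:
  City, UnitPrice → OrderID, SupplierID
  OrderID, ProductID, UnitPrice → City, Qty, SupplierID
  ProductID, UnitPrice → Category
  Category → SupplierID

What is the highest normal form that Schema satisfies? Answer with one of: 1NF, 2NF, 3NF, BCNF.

Candidate keys: {City, ProductID, UnitPrice}, {OrderID, ProductID, UnitPrice}. Prime attributes: {City, OrderID, ProductID, UnitPrice}.
City, UnitPrice → OrderID, SupplierID breaks BCNF: {City, UnitPrice}⁺ = {City, OrderID, SupplierID, UnitPrice}, so {City, UnitPrice} is not a superkey.
City, UnitPrice → OrderID, SupplierID has non-prime {SupplierID} on the right and a non-superkey on the left, so 3NF fails.
Since {City, UnitPrice} ⊂ {City, ProductID, UnitPrice} and {City, UnitPrice}⁺ ⊇ {SupplierID} with {SupplierID} non-prime, there is a partial dependency; 2NF fails.

1NF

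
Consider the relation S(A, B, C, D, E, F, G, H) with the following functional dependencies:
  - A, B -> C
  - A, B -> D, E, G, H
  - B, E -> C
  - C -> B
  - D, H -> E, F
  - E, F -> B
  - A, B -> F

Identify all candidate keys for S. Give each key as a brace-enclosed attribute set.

Attributes never on any right-hand side: {A} — every candidate key must contain it.
Closure of {A, B} is {A, B, C, D, E, F, G, H}, the whole schema; {A, B} is a candidate key.
Closure of {A, C} is {A, B, C, D, E, F, G, H}, the whole schema; {A, C} is a candidate key.
Closure of {A, D, H} is {A, B, C, D, E, F, G, H}, the whole schema; {A, D, H} is a candidate key.
Closure of {A, E, F} is {A, B, C, D, E, F, G, H}, the whole schema; {A, E, F} is a candidate key.
No proper subset of any of these is a key, and no other minimal superkey exists.

{A, B}, {A, C}, {A, D, H}, {A, E, F}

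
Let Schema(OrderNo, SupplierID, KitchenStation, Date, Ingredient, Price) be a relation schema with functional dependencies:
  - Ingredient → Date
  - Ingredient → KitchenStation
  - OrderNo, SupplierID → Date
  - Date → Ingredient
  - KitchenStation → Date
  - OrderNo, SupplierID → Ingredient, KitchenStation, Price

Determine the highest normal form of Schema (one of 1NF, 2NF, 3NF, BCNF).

Candidate key: {OrderNo, SupplierID}. Prime attributes: {OrderNo, SupplierID}.
Ingredient → Date: {Ingredient}⁺ = {Date, Ingredient, KitchenStation}, which is not all of the attributes, so the left side is not a superkey — BCNF is violated.
Ingredient → Date determines the non-prime attribute {Date} from a non-superkey — 3NF is violated.
No non-prime attribute depends on a proper subset of any candidate key, so 2NF holds.

2NF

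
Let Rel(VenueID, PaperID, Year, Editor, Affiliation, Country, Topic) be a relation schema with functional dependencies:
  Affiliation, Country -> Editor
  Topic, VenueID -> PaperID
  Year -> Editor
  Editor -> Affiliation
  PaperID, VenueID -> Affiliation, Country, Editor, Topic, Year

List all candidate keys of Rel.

No FD produces {VenueID}, so it must be in every candidate key.
{PaperID, VenueID} is a candidate key since {PaperID, VenueID}⁺ = {Affiliation, Country, Editor, PaperID, Topic, VenueID, Year} covers every attribute.
{Topic, VenueID} is a candidate key since {Topic, VenueID}⁺ = {Affiliation, Country, Editor, PaperID, Topic, VenueID, Year} covers every attribute.
Any other superkey properly contains one of these, so there are no further candidate keys.

{PaperID, VenueID}, {Topic, VenueID}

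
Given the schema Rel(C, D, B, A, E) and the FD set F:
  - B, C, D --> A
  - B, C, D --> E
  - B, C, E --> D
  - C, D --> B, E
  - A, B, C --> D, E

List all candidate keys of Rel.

{A, B, C}, {B, C, E}, {C, D}

{C} never appears on the right of any FD, so every key must include it.
{C, D}⁺ = {A, B, C, D, E}, which is every attribute, so {C, D} is a candidate key.
{A, B, C}⁺ = {A, B, C, D, E}, which is every attribute, so {A, B, C} is a candidate key.
{B, C, E}⁺ = {A, B, C, D, E}, which is every attribute, so {B, C, E} is a candidate key.
These are minimal and exhaustive — every other superkey contains one of them.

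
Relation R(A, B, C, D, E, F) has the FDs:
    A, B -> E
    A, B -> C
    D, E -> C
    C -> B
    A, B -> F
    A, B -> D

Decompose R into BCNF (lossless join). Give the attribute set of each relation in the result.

{A, D, E, F}; {B, C}; {C, D, E}

Candidate keys of the original relation: {A, B}, {A, C}, {A, D, E}.
In {A, B, C, D, E, F}, {D, E} is not a superkey ({D, E}⁺ restricted to this set is {B, C, D, E}), so split on D, E -> B, C into {B, C, D, E} and {A, D, E, F}.
In {B, C, D, E}, {C} is not a superkey ({C}⁺ restricted to this set is {B, C}), so split on C -> B into {B, C} and {C, D, E}.
{B, C} is in BCNF.
{C, D, E} is in BCNF.
{A, D, E, F} is in BCNF.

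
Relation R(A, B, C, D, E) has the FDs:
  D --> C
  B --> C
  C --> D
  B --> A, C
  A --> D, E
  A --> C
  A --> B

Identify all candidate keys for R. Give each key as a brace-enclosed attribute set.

{A} is a candidate key since {A}⁺ = {A, B, C, D, E} covers every attribute.
{B} is a candidate key since {B}⁺ = {A, B, C, D, E} covers every attribute.
No proper subset of any of these is a key, and no other minimal superkey exists.

{A}, {B}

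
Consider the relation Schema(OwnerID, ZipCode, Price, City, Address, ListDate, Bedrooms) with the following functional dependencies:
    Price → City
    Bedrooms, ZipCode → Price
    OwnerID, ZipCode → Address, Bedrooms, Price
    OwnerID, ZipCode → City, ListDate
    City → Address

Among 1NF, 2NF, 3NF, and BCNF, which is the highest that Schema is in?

Candidate key: {OwnerID, ZipCode}. Prime attributes: {OwnerID, ZipCode}.
For Price → City we have {Price}⁺ = {Address, City, Price}; {Price} is not a superkey, so BCNF fails.
Because {City} is non-prime and the left side of Price → City is not a superkey, the relation is not in 3NF.
Checking every proper subset of each key, none determines a non-prime attribute — 2NF is satisfied.

2NF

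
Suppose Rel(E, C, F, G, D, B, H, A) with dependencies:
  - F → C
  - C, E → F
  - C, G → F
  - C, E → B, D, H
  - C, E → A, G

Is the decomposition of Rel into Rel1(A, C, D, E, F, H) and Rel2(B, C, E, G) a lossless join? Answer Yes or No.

Yes

The shared attributes are {C, E} and {C, E}⁺ = {A, B, C, D, E, F, G, H}.
Since Rel1 ⊆ {A, B, C, D, E, F, G, H}, the intersection is a superkey of Rel1; the decomposition is lossless.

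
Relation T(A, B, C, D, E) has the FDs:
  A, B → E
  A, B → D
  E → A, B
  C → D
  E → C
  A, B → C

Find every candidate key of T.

{A, B}, {E}

{E}⁺ = {A, B, C, D, E}, which is every attribute, so {E} is a candidate key.
{A, B}⁺ = {A, B, C, D, E}, which is every attribute, so {A, B} is a candidate key.
Any other superkey properly contains one of these, so there are no further candidate keys.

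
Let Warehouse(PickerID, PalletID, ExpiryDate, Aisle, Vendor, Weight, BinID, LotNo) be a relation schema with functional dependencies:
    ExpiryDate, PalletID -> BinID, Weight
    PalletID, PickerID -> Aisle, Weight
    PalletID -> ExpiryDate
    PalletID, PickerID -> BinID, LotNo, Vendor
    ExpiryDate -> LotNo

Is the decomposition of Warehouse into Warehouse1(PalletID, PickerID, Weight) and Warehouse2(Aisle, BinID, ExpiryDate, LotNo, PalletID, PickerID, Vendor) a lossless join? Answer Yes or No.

Yes

Common attributes: {PalletID, PickerID}; their closure is {Aisle, BinID, ExpiryDate, LotNo, PalletID, PickerID, Vendor, Weight}.
Warehouse1 is contained in that closure, so Warehouse1 ∩ Warehouse2 -> Warehouse1 holds and the join is lossless.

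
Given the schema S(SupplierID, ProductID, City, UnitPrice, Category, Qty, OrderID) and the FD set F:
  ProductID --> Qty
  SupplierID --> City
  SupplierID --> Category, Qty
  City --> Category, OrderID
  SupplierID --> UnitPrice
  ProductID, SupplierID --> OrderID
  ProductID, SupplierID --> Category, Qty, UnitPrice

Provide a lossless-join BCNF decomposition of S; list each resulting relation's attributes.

{Category, City, OrderID}; {City, SupplierID, UnitPrice}; {ProductID, Qty}; {ProductID, SupplierID}

Candidate key of the original relation: {ProductID, SupplierID}.
In {Category, City, OrderID, ProductID, Qty, SupplierID, UnitPrice}, {ProductID} is not a superkey ({ProductID}⁺ restricted to this set is {ProductID, Qty}), so split on ProductID --> Qty into {ProductID, Qty} and {Category, City, OrderID, ProductID, SupplierID, UnitPrice}.
{ProductID, Qty}: every determinant is a superkey — BCNF.
In {Category, City, OrderID, ProductID, SupplierID, UnitPrice}, {SupplierID} is not a superkey ({SupplierID}⁺ restricted to this set is {Category, City, OrderID, SupplierID, UnitPrice}), so split on SupplierID --> Category, City, OrderID, UnitPrice into {Category, City, OrderID, SupplierID, UnitPrice} and {ProductID, SupplierID}.
In {Category, City, OrderID, SupplierID, UnitPrice}, {City} is not a superkey ({City}⁺ restricted to this set is {Category, City, OrderID}), so split on City --> Category, OrderID into {Category, City, OrderID} and {City, SupplierID, UnitPrice}.
{Category, City, OrderID}: every determinant is a superkey — BCNF.
{City, SupplierID, UnitPrice}: every determinant is a superkey — BCNF.
{ProductID, SupplierID}: every determinant is a superkey — BCNF.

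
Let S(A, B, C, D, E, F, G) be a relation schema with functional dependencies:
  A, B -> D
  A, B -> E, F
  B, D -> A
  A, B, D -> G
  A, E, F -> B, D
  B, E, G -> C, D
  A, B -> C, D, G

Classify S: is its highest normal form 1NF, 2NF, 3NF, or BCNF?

Candidate keys: {A, B}, {A, E, F}, {B, D}, {B, E, G}. Prime attributes: {A, B, D, E, F, G}.
Every FD has a superkey on the left, so the relation is in BCNF.

BCNF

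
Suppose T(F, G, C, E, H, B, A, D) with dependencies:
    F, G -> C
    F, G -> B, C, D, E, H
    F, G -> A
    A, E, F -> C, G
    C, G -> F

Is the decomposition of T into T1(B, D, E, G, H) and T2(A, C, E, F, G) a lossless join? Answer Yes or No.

T1 ∩ T2 = {E, G}; its closure under F is {E, G}.
T1 ⊄ {E, G} and T2 ⊄ {E, G}, so the split is lossy.

No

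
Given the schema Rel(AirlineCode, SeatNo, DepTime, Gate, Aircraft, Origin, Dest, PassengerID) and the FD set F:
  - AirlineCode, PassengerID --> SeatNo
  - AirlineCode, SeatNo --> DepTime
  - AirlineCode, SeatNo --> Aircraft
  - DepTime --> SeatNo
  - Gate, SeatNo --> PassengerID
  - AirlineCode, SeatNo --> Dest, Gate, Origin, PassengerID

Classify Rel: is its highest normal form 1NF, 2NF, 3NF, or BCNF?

3NF

Candidate keys: {AirlineCode, DepTime}, {AirlineCode, PassengerID}, {AirlineCode, SeatNo}. Prime attributes: {AirlineCode, DepTime, PassengerID, SeatNo}.
DepTime --> SeatNo breaks BCNF: {DepTime}⁺ = {DepTime, SeatNo}, so {DepTime} is not a superkey.
Its right-hand attributes {SeatNo} are all prime, as are those of every other non-superkey FD — the relation is in 3NF.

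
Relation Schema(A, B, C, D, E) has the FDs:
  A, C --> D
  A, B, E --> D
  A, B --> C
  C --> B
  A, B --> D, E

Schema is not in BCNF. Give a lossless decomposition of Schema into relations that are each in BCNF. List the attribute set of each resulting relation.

{A, C, D, E}; {B, C}

Candidate keys of the original relation: {A, B}, {A, C}.
In {A, B, C, D, E}, {C} is not a superkey ({C}⁺ restricted to this set is {B, C}), so split on C --> B into {B, C} and {A, C, D, E}.
{B, C} has no BCNF violation.
{A, C, D, E} has no BCNF violation.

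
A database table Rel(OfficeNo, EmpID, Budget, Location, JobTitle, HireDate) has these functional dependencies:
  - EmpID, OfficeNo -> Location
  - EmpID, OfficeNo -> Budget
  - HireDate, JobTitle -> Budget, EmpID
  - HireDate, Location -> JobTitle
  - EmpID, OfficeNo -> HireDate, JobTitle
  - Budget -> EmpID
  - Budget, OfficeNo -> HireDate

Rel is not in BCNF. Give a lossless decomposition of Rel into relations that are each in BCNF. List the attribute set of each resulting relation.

Candidate keys of the original relation: {Budget, OfficeNo}, {EmpID, OfficeNo}, {HireDate, JobTitle, OfficeNo}, {HireDate, Location, OfficeNo}.
In {Budget, EmpID, HireDate, JobTitle, Location, OfficeNo}, {HireDate, JobTitle} is not a superkey ({HireDate, JobTitle}⁺ restricted to this set is {Budget, EmpID, HireDate, JobTitle}), so split on HireDate, JobTitle -> Budget, EmpID into {Budget, EmpID, HireDate, JobTitle} and {HireDate, JobTitle, Location, OfficeNo}.
In {Budget, EmpID, HireDate, JobTitle}, {Budget} is not a superkey ({Budget}⁺ restricted to this set is {Budget, EmpID}), so split on Budget -> EmpID into {Budget, EmpID} and {Budget, HireDate, JobTitle}.
{Budget, EmpID} is in BCNF.
{Budget, HireDate, JobTitle} is in BCNF.
In {HireDate, JobTitle, Location, OfficeNo}, {HireDate, Location} is not a superkey ({HireDate, Location}⁺ restricted to this set is {HireDate, JobTitle, Location}), so split on HireDate, Location -> JobTitle into {HireDate, JobTitle, Location} and {HireDate, Location, OfficeNo}.
{HireDate, JobTitle, Location} is in BCNF.
{HireDate, Location, OfficeNo} is in BCNF.

{Budget, EmpID}; {Budget, HireDate, JobTitle}; {HireDate, JobTitle, Location}; {HireDate, Location, OfficeNo}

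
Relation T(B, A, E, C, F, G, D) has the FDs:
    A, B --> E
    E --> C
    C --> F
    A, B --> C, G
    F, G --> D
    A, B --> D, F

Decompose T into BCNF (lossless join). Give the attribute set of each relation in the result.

{A, B, E, G}; {C, E}; {C, F}; {D, E, G}

Candidate key of the original relation: {A, B}.
In {A, B, C, D, E, F, G}, {E} is not a superkey ({E}⁺ restricted to this set is {C, E, F}), so split on E --> C, F into {C, E, F} and {A, B, D, E, G}.
In {C, E, F}, {C} is not a superkey ({C}⁺ restricted to this set is {C, F}), so split on C --> F into {C, F} and {C, E}.
{C, F} has no BCNF violation.
{C, E} has no BCNF violation.
In {A, B, D, E, G}, {E, G} is not a superkey ({E, G}⁺ restricted to this set is {D, E, G}), so split on E, G --> D into {D, E, G} and {A, B, E, G}.
{D, E, G} has no BCNF violation.
{A, B, E, G} has no BCNF violation.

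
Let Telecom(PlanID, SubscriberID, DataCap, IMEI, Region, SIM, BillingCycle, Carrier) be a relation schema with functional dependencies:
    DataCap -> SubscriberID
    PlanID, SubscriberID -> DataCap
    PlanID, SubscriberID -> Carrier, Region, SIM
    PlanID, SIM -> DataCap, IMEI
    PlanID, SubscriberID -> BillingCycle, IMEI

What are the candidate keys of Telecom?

No FD produces {PlanID}, so it must be in every candidate key.
Closure of {DataCap, PlanID} is {BillingCycle, Carrier, DataCap, IMEI, PlanID, Region, SIM, SubscriberID}, the whole schema; {DataCap, PlanID} is a candidate key.
Closure of {PlanID, SIM} is {BillingCycle, Carrier, DataCap, IMEI, PlanID, Region, SIM, SubscriberID}, the whole schema; {PlanID, SIM} is a candidate key.
Closure of {PlanID, SubscriberID} is {BillingCycle, Carrier, DataCap, IMEI, PlanID, Region, SIM, SubscriberID}, the whole schema; {PlanID, SubscriberID} is a candidate key.
No proper subset of any of these is a key, and no other minimal superkey exists.

{DataCap, PlanID}, {PlanID, SIM}, {PlanID, SubscriberID}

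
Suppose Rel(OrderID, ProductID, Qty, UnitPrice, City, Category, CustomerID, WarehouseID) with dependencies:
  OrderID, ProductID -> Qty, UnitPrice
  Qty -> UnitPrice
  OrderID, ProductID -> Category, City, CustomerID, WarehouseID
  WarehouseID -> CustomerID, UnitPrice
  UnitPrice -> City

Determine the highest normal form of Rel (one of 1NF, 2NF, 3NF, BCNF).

Candidate key: {OrderID, ProductID}. Prime attributes: {OrderID, ProductID}.
Qty -> UnitPrice: {Qty}⁺ = {City, Qty, UnitPrice}, which is not all of the attributes, so the left side is not a superkey — BCNF is violated.
Qty -> UnitPrice has non-prime {UnitPrice} on the right and a non-superkey on the left, so 3NF fails.
No non-prime attribute depends on a proper subset of any candidate key, so 2NF holds.

2NF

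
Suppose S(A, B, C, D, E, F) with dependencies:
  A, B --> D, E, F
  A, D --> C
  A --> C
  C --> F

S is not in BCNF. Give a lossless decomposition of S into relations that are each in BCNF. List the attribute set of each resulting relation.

{A, B, D, E}; {A, C}; {C, F}

Candidate key of the original relation: {A, B}.
Within {A, B, C, D, E, F}: {A, D}⁺ ∩ {A, B, C, D, E, F} = {A, C, D, F}, not the whole set, so A, D --> C, F violates BCNF; decompose into {A, C, D, F} and {A, B, D, E}.
Within {A, C, D, F}: {A}⁺ ∩ {A, C, D, F} = {A, C, F}, not the whole set, so A --> C, F violates BCNF; decompose into {A, C, F} and {A, D}.
Within {A, C, F}: {C}⁺ ∩ {A, C, F} = {C, F}, not the whole set, so C --> F violates BCNF; decompose into {C, F} and {A, C}.
{C, F} has no BCNF violation.
{A, C} has no BCNF violation.
{A, D} has no BCNF violation.
{A, B, D, E} has no BCNF violation.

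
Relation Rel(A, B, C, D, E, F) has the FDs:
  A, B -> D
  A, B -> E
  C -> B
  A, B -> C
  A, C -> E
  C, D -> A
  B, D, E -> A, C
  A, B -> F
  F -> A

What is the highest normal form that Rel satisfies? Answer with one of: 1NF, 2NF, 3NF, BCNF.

3NF

Candidate keys: {A, B}, {A, C}, {B, D, E}, {B, F}, {C, D}, {C, F}. Prime attributes: {A, B, C, D, E, F}.
For C -> B we have {C}⁺ = {B, C}; {C} is not a superkey, so BCNF fails.
Since {B} ⊆ prime attributes and every other non-superkey FD also has a prime right side, the schema is in 3NF.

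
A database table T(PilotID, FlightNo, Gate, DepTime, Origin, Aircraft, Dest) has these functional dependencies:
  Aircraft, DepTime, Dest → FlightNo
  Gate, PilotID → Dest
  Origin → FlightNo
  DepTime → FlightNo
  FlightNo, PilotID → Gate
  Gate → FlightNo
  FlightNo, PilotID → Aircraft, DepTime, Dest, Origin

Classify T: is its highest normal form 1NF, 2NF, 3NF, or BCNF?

Candidate keys: {DepTime, PilotID}, {FlightNo, PilotID}, {Gate, PilotID}, {Origin, PilotID}. Prime attributes: {DepTime, FlightNo, Gate, Origin, PilotID}.
Aircraft, DepTime, Dest → FlightNo: {Aircraft, DepTime, Dest}⁺ = {Aircraft, DepTime, Dest, FlightNo}, which is not all of the attributes, so the left side is not a superkey — BCNF is violated.
But every attribute on its right side ({FlightNo}) is prime, and the same holds for every other non-superkey FD, so 3NF still holds.

3NF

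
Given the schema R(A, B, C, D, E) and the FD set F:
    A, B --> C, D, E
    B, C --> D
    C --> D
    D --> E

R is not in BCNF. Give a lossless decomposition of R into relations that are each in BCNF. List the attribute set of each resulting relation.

Candidate key of the original relation: {A, B}.
{A, B, C, D, E}: {B, C} determines {B, C, D, E} here but is not a superkey — split on B, C --> D, E, giving {B, C, D, E} and {A, B, C}.
{B, C, D, E}: {C} determines {C, D, E} here but is not a superkey — split on C --> D, E, giving {C, D, E} and {B, C}.
{C, D, E}: {D} determines {D, E} here but is not a superkey — split on D --> E, giving {D, E} and {C, D}.
{D, E} has no BCNF violation.
{C, D} has no BCNF violation.
{B, C} has no BCNF violation.
{A, B, C} has no BCNF violation.

{A, B, C}; {C, D}; {D, E}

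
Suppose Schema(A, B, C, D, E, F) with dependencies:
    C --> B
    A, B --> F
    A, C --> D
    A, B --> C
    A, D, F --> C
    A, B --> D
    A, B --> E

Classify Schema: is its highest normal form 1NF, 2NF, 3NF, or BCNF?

Candidate keys: {A, B}, {A, C}, {A, D, F}. Prime attributes: {A, B, C, D, F}.
C --> B: {C}⁺ = {B, C}, which is not all of the attributes, so the left side is not a superkey — BCNF is violated.
But every attribute on its right side ({B}) is prime, and the same holds for every other non-superkey FD, so 3NF still holds.

3NF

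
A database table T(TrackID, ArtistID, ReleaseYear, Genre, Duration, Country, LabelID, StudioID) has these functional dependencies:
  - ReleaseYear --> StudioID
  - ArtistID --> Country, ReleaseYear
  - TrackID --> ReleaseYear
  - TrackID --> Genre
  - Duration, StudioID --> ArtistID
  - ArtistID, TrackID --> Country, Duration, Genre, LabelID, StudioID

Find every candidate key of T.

{TrackID} never appears on the right of any FD, so every key must include it.
{ArtistID, TrackID}⁺ = {ArtistID, Country, Duration, Genre, LabelID, ReleaseYear, StudioID, TrackID} — all of the relation — so {ArtistID, TrackID} is a candidate key.
{Duration, TrackID}⁺ = {ArtistID, Country, Duration, Genre, LabelID, ReleaseYear, StudioID, TrackID} — all of the relation — so {Duration, TrackID} is a candidate key.
Any other superkey properly contains one of these, so there are no further candidate keys.

{ArtistID, TrackID}, {Duration, TrackID}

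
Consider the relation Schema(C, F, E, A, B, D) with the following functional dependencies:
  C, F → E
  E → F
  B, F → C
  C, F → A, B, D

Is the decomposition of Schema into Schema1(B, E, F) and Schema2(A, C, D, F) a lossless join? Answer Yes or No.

Common attributes: {F}; their closure is {F}.
Schema1 ⊄ {F} and Schema2 ⊄ {F}, so the split is lossy.

No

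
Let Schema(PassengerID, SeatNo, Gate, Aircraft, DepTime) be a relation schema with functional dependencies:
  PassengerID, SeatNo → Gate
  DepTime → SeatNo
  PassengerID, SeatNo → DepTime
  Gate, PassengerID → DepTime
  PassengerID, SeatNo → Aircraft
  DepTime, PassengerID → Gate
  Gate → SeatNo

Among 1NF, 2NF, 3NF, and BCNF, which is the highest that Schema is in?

3NF

Candidate keys: {DepTime, PassengerID}, {Gate, PassengerID}, {PassengerID, SeatNo}. Prime attributes: {DepTime, Gate, PassengerID, SeatNo}.
DepTime → SeatNo: {DepTime}⁺ = {DepTime, SeatNo}, which is not all of the attributes, so the left side is not a superkey — BCNF is violated.
Its right-hand attributes {SeatNo} are all prime, as are those of every other non-superkey FD — the relation is in 3NF.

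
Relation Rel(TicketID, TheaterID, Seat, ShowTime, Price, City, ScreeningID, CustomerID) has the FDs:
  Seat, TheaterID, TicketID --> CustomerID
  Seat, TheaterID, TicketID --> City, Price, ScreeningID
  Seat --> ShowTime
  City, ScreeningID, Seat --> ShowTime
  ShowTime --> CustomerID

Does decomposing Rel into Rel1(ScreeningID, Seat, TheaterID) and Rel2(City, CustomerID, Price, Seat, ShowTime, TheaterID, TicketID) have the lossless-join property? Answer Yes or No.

Rel1 ∩ Rel2 = {Seat, TheaterID}; its closure under F is {CustomerID, Seat, ShowTime, TheaterID}.
The closure covers neither Rel1 nor Rel2 entirely; the join is not lossless.

No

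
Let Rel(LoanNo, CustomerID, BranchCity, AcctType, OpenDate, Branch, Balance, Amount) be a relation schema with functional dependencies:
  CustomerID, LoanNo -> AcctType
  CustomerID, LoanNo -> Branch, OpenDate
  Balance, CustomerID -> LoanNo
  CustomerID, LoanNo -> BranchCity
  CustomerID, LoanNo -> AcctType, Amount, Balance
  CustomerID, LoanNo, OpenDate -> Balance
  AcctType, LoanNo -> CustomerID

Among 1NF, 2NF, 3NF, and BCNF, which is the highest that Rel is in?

BCNF

Candidate keys: {AcctType, LoanNo}, {Balance, CustomerID}, {CustomerID, LoanNo}. Prime attributes: {AcctType, Balance, CustomerID, LoanNo}.
Each dependency's left side is a superkey — BCNF holds.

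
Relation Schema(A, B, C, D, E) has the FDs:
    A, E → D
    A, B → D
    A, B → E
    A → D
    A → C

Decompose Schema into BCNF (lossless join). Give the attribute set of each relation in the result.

Candidate key of the original relation: {A, B}.
{A, B, C, D, E}: {A, E} determines {A, C, D, E} here but is not a superkey — split on A, E → C, D, giving {A, C, D, E} and {A, B, E}.
{A, C, D, E}: {A} determines {A, C, D} here but is not a superkey — split on A → C, D, giving {A, C, D} and {A, E}.
{A, C, D} has no BCNF violation.
{A, E} has no BCNF violation.
{A, B, E} has no BCNF violation.

{A, B, E}; {A, C, D}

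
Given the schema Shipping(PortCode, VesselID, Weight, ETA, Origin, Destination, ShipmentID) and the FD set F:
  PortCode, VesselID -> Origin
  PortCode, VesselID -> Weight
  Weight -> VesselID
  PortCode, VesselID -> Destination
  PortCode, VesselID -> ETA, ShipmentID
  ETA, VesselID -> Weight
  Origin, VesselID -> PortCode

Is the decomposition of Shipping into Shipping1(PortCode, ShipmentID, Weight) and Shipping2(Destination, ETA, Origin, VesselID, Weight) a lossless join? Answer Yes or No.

No

Shipping1 ∩ Shipping2 = {Weight}; its closure under F is {VesselID, Weight}.
Neither Shipping1 nor Shipping2 is contained in that closure, so the decomposition is lossy.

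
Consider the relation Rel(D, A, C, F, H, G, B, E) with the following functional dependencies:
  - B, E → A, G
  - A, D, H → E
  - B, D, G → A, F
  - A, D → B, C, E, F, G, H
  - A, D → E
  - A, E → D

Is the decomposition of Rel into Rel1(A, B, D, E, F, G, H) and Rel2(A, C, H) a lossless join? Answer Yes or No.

No

Rel1 ∩ Rel2 = {A, H}; its closure under F is {A, H}.
The closure covers neither Rel1 nor Rel2 entirely; the join is not lossless.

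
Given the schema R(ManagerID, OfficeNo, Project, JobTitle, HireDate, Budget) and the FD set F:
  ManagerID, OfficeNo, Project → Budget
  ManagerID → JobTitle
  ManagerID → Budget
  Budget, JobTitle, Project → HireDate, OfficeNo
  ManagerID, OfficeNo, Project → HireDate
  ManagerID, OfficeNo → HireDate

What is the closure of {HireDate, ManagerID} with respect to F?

{Budget, HireDate, JobTitle, ManagerID}

Start with {HireDate, ManagerID}.
ManagerID → JobTitle applies; add {JobTitle} → now {HireDate, JobTitle, ManagerID}.
ManagerID → Budget applies; add {Budget} → now {Budget, HireDate, JobTitle, ManagerID}.
No further FD applies.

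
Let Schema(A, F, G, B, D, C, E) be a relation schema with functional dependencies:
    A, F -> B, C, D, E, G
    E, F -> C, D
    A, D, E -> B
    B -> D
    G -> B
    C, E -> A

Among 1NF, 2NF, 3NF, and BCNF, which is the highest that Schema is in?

Candidate keys: {A, F}, {E, F}. Prime attributes: {A, E, F}.
For A, D, E -> B we have {A, D, E}⁺ = {A, B, D, E}; {A, D, E} is not a superkey, so BCNF fails.
A, D, E -> B determines the non-prime attribute {B} from a non-superkey — 3NF is violated.
No non-prime attribute depends on a proper subset of any candidate key, so 2NF holds.

2NF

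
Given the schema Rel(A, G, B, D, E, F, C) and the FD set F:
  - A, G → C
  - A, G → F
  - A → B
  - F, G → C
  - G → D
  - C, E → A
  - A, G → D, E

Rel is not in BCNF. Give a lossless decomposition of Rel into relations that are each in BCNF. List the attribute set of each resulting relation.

Candidate keys of the original relation: {A, G}, {C, E, G}, {E, F, G}.
Within {A, B, C, D, E, F, G}: {A}⁺ ∩ {A, B, C, D, E, F, G} = {A, B}, not the whole set, so A → B violates BCNF; decompose into {A, B} and {A, C, D, E, F, G}.
{A, B}: every determinant is a superkey — BCNF.
Within {A, C, D, E, F, G}: {F, G}⁺ ∩ {A, C, D, E, F, G} = {C, D, F, G}, not the whole set, so F, G → C, D violates BCNF; decompose into {C, D, F, G} and {A, E, F, G}.
Within {C, D, F, G}: {G}⁺ ∩ {C, D, F, G} = {D, G}, not the whole set, so G → D violates BCNF; decompose into {D, G} and {C, F, G}.
{D, G}: every determinant is a superkey — BCNF.
{C, F, G}: every determinant is a superkey — BCNF.
{A, E, F, G}: every determinant is a superkey — BCNF.

{A, B}; {A, E, F, G}; {C, F, G}; {D, G}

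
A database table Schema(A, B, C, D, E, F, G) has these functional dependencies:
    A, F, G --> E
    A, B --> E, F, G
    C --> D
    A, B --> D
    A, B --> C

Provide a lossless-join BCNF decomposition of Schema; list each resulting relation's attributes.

Candidate key of the original relation: {A, B}.
Within {A, B, C, D, E, F, G}: {A, F, G}⁺ ∩ {A, B, C, D, E, F, G} = {A, E, F, G}, not the whole set, so A, F, G --> E violates BCNF; decompose into {A, E, F, G} and {A, B, C, D, F, G}.
{A, E, F, G} is in BCNF.
Within {A, B, C, D, F, G}: {C}⁺ ∩ {A, B, C, D, F, G} = {C, D}, not the whole set, so C --> D violates BCNF; decompose into {C, D} and {A, B, C, F, G}.
{C, D} is in BCNF.
{A, B, C, F, G} is in BCNF.

{A, B, C, F, G}; {A, E, F, G}; {C, D}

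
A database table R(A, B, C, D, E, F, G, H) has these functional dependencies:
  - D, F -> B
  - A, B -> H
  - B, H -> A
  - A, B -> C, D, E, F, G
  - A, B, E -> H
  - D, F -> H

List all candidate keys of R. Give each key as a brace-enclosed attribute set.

Closure of {A, B} is {A, B, C, D, E, F, G, H}, the whole schema; {A, B} is a candidate key.
Closure of {B, H} is {A, B, C, D, E, F, G, H}, the whole schema; {B, H} is a candidate key.
Closure of {D, F} is {A, B, C, D, E, F, G, H}, the whole schema; {D, F} is a candidate key.
Any other superkey properly contains one of these, so there are no further candidate keys.

{A, B}, {B, H}, {D, F}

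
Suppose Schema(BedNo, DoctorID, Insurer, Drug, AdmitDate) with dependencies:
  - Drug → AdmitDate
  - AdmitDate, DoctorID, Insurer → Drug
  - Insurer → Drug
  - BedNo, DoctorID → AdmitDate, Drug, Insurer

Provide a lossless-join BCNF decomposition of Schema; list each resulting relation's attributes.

Candidate key of the original relation: {BedNo, DoctorID}.
In {AdmitDate, BedNo, DoctorID, Drug, Insurer}, {Drug} is not a superkey ({Drug}⁺ restricted to this set is {AdmitDate, Drug}), so split on Drug → AdmitDate into {AdmitDate, Drug} and {BedNo, DoctorID, Drug, Insurer}.
{AdmitDate, Drug} is in BCNF.
In {BedNo, DoctorID, Drug, Insurer}, {Insurer} is not a superkey ({Insurer}⁺ restricted to this set is {Drug, Insurer}), so split on Insurer → Drug into {Drug, Insurer} and {BedNo, DoctorID, Insurer}.
{Drug, Insurer} is in BCNF.
{BedNo, DoctorID, Insurer} is in BCNF.

{AdmitDate, Drug}; {BedNo, DoctorID, Insurer}; {Drug, Insurer}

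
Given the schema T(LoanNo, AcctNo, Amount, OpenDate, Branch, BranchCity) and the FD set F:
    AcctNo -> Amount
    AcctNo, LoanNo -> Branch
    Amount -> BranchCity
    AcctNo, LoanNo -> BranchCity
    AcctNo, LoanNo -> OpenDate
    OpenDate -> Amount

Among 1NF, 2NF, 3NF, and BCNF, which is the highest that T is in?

Candidate key: {AcctNo, LoanNo}. Prime attributes: {AcctNo, LoanNo}.
For AcctNo -> Amount we have {AcctNo}⁺ = {AcctNo, Amount, BranchCity}; {AcctNo} is not a superkey, so BCNF fails.
AcctNo -> Amount determines the non-prime attribute {Amount} from a non-superkey — 3NF is violated.
{AcctNo} is a proper subset of the key {AcctNo, LoanNo}, and {AcctNo}⁺ contains the non-prime attributes {Amount, BranchCity} — a partial dependency, so 2NF is violated.

1NF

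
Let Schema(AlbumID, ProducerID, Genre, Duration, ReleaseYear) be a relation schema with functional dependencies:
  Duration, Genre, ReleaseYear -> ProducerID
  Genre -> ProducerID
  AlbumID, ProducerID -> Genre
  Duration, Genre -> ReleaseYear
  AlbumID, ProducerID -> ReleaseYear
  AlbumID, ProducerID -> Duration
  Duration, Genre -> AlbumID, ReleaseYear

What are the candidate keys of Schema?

{AlbumID, Genre}, {AlbumID, ProducerID}, {Duration, Genre}

{AlbumID, Genre}⁺ = {AlbumID, Duration, Genre, ProducerID, ReleaseYear} — all of the relation — so {AlbumID, Genre} is a candidate key.
{AlbumID, ProducerID}⁺ = {AlbumID, Duration, Genre, ProducerID, ReleaseYear} — all of the relation — so {AlbumID, ProducerID} is a candidate key.
{Duration, Genre}⁺ = {AlbumID, Duration, Genre, ProducerID, ReleaseYear} — all of the relation — so {Duration, Genre} is a candidate key.
These are minimal and exhaustive — every other superkey contains one of them.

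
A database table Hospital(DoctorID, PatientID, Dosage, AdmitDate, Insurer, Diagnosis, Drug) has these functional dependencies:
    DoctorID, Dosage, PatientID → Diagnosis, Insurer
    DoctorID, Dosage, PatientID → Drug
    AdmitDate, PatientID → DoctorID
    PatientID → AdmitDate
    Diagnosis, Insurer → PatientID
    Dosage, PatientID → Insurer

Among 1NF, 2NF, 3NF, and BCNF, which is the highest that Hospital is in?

1NF

Candidate keys: {Diagnosis, Dosage, Insurer}, {Dosage, PatientID}. Prime attributes: {Diagnosis, Dosage, Insurer, PatientID}.
For AdmitDate, PatientID → DoctorID we have {AdmitDate, PatientID}⁺ = {AdmitDate, DoctorID, PatientID}; {AdmitDate, PatientID} is not a superkey, so BCNF fails.
AdmitDate, PatientID → DoctorID determines the non-prime attribute {DoctorID} from a non-superkey — 3NF is violated.
{PatientID} is a proper subset of the key {Dosage, PatientID}, and {PatientID}⁺ contains the non-prime attributes {AdmitDate, DoctorID} — a partial dependency, so 2NF is violated.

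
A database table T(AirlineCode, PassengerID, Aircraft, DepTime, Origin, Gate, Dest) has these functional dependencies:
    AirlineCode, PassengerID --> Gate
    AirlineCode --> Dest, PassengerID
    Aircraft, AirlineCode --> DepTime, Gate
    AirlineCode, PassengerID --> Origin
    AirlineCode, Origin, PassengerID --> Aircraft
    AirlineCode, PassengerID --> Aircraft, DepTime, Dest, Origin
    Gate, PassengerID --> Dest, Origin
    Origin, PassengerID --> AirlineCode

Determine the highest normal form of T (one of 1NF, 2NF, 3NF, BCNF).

BCNF

Candidate keys: {AirlineCode}, {Gate, PassengerID}, {Origin, PassengerID}. Prime attributes: {AirlineCode, Gate, Origin, PassengerID}.
Every FD has a superkey on the left, so the relation is in BCNF.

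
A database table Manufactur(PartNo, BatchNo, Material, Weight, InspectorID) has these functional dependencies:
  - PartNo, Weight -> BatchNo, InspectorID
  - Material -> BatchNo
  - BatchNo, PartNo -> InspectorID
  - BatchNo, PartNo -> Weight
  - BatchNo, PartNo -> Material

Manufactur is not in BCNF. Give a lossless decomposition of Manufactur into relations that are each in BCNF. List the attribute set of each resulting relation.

Candidate keys of the original relation: {BatchNo, PartNo}, {Material, PartNo}, {PartNo, Weight}.
{BatchNo, InspectorID, Material, PartNo, Weight}: {Material} determines {BatchNo, Material} here but is not a superkey — split on Material -> BatchNo, giving {BatchNo, Material} and {InspectorID, Material, PartNo, Weight}.
{BatchNo, Material} has no BCNF violation.
{InspectorID, Material, PartNo, Weight} has no BCNF violation.

{BatchNo, Material}; {InspectorID, Material, PartNo, Weight}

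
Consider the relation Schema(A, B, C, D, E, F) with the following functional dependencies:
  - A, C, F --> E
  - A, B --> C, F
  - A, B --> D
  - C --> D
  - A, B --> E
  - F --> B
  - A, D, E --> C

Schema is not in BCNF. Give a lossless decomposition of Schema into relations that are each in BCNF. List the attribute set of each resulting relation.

Candidate keys of the original relation: {A, B}, {A, F}.
{A, B, C, D, E, F}: {C} determines {C, D} here but is not a superkey — split on C --> D, giving {C, D} and {A, B, C, E, F}.
{C, D}: every determinant is a superkey — BCNF.
{A, B, C, E, F}: {F} determines {B, F} here but is not a superkey — split on F --> B, giving {B, F} and {A, C, E, F}.
{B, F}: every determinant is a superkey — BCNF.
{A, C, E, F}: every determinant is a superkey — BCNF.

{A, C, E, F}; {B, F}; {C, D}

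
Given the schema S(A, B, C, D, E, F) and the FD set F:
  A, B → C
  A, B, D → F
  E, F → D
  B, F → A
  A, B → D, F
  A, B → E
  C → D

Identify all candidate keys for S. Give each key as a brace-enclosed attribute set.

No FD produces {B}, so it must be in every candidate key.
{A, B}⁺ = {A, B, C, D, E, F} — all of the relation — so {A, B} is a candidate key.
{B, F}⁺ = {A, B, C, D, E, F} — all of the relation — so {B, F} is a candidate key.
No proper subset of any of these is a key, and no other minimal superkey exists.

{A, B}, {B, F}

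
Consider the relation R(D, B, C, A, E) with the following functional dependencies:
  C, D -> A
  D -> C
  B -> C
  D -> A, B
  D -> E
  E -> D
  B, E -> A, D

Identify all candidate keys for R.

{D}⁺ = {A, B, C, D, E} — all of the relation — so {D} is a candidate key.
{E}⁺ = {A, B, C, D, E} — all of the relation — so {E} is a candidate key.
Any other superkey properly contains one of these, so there are no further candidate keys.

{D}, {E}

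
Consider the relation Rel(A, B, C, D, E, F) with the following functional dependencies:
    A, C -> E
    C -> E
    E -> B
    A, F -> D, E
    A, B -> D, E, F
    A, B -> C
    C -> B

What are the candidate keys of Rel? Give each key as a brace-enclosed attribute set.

{A, B}, {A, C}, {A, E}, {A, F}

Attributes never on any right-hand side: {A} — every candidate key must contain it.
Closure of {A, B} is {A, B, C, D, E, F}, the whole schema; {A, B} is a candidate key.
Closure of {A, C} is {A, B, C, D, E, F}, the whole schema; {A, C} is a candidate key.
Closure of {A, E} is {A, B, C, D, E, F}, the whole schema; {A, E} is a candidate key.
Closure of {A, F} is {A, B, C, D, E, F}, the whole schema; {A, F} is a candidate key.
No proper subset of any of these is a key, and no other minimal superkey exists.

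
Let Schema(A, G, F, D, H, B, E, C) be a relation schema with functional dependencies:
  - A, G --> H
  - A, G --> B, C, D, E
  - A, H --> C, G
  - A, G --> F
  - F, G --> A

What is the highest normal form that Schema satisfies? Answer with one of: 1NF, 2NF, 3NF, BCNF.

BCNF

Candidate keys: {A, G}, {A, H}, {F, G}. Prime attributes: {A, F, G, H}.
Every FD has a superkey on the left, so the relation is in BCNF.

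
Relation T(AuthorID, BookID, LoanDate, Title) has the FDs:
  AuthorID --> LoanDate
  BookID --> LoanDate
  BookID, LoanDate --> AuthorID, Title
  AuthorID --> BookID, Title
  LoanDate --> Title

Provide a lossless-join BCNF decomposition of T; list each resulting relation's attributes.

Candidate keys of the original relation: {AuthorID}, {BookID}.
Within {AuthorID, BookID, LoanDate, Title}: {LoanDate}⁺ ∩ {AuthorID, BookID, LoanDate, Title} = {LoanDate, Title}, not the whole set, so LoanDate --> Title violates BCNF; decompose into {LoanDate, Title} and {AuthorID, BookID, LoanDate}.
{LoanDate, Title}: every determinant is a superkey — BCNF.
{AuthorID, BookID, LoanDate}: every determinant is a superkey — BCNF.

{AuthorID, BookID, LoanDate}; {LoanDate, Title}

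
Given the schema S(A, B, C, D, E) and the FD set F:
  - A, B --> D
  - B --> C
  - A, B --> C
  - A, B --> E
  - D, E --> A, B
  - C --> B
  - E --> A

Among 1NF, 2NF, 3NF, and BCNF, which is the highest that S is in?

3NF

Candidate keys: {A, B}, {A, C}, {B, E}, {C, E}, {D, E}. Prime attributes: {A, B, C, D, E}.
For B --> C we have {B}⁺ = {B, C}; {B} is not a superkey, so BCNF fails.
But every attribute on its right side ({C}) is prime, and the same holds for every other non-superkey FD, so 3NF still holds.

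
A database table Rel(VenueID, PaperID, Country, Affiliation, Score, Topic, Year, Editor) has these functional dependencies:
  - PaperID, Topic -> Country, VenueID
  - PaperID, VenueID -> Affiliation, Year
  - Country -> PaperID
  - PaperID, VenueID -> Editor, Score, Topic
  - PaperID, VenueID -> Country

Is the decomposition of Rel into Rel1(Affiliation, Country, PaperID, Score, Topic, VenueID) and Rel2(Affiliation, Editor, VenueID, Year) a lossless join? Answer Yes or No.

Common attributes: {Affiliation, VenueID}; their closure is {Affiliation, VenueID}.
The closure covers neither Rel1 nor Rel2 entirely; the join is not lossless.

No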